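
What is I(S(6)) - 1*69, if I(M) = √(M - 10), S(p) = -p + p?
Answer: -69 + I*√10 ≈ -69.0 + 3.1623*I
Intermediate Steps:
S(p) = 0
I(M) = √(-10 + M)
I(S(6)) - 1*69 = √(-10 + 0) - 1*69 = √(-10) - 69 = I*√10 - 69 = -69 + I*√10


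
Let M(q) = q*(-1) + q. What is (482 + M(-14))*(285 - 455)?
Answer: -81940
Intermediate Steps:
M(q) = 0 (M(q) = -q + q = 0)
(482 + M(-14))*(285 - 455) = (482 + 0)*(285 - 455) = 482*(-170) = -81940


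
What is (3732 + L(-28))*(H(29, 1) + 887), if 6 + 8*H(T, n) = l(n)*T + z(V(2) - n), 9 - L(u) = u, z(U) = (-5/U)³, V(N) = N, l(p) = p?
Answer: 13180193/4 ≈ 3.2950e+6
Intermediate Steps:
z(U) = -125/U³
L(u) = 9 - u
H(T, n) = -¾ - 125/(8*(2 - n)³) + T*n/8 (H(T, n) = -¾ + (n*T - 125/(2 - n)³)/8 = -¾ + (T*n - 125/(2 - n)³)/8 = -¾ + (-125/(2 - n)³ + T*n)/8 = -¾ + (-125/(8*(2 - n)³) + T*n/8) = -¾ - 125/(8*(2 - n)³) + T*n/8)
(3732 + L(-28))*(H(29, 1) + 887) = (3732 + (9 - 1*(-28)))*((-¾ + 125/(8*(-2 + 1)³) + (⅛)*29*1) + 887) = (3732 + (9 + 28))*((-¾ + (125/8)/(-1)³ + 29/8) + 887) = (3732 + 37)*((-¾ + (125/8)*(-1) + 29/8) + 887) = 3769*((-¾ - 125/8 + 29/8) + 887) = 3769*(-51/4 + 887) = 3769*(3497/4) = 13180193/4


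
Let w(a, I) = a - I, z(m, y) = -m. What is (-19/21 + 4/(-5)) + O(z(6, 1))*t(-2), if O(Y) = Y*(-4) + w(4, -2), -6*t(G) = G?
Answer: 871/105 ≈ 8.2952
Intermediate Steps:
t(G) = -G/6
O(Y) = 6 - 4*Y (O(Y) = Y*(-4) + (4 - 1*(-2)) = -4*Y + (4 + 2) = -4*Y + 6 = 6 - 4*Y)
(-19/21 + 4/(-5)) + O(z(6, 1))*t(-2) = (-19/21 + 4/(-5)) + (6 - (-4)*6)*(-⅙*(-2)) = (-19*1/21 + 4*(-⅕)) + (6 - 4*(-6))*(⅓) = (-19/21 - ⅘) + (6 + 24)*(⅓) = -179/105 + 30*(⅓) = -179/105 + 10 = 871/105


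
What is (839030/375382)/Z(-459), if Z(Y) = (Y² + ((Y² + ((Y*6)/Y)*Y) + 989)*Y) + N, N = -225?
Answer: -419515/17958648009708 ≈ -2.3360e-8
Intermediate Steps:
Z(Y) = -225 + Y² + Y*(989 + Y² + 6*Y) (Z(Y) = (Y² + ((Y² + ((Y*6)/Y)*Y) + 989)*Y) - 225 = (Y² + ((Y² + ((6*Y)/Y)*Y) + 989)*Y) - 225 = (Y² + ((Y² + 6*Y) + 989)*Y) - 225 = (Y² + (989 + Y² + 6*Y)*Y) - 225 = (Y² + Y*(989 + Y² + 6*Y)) - 225 = -225 + Y² + Y*(989 + Y² + 6*Y))
(839030/375382)/Z(-459) = (839030/375382)/(-225 + (-459)³ + 7*(-459)² + 989*(-459)) = (839030*(1/375382))/(-225 - 96702579 + 7*210681 - 453951) = 419515/(187691*(-225 - 96702579 + 1474767 - 453951)) = (419515/187691)/(-95681988) = (419515/187691)*(-1/95681988) = -419515/17958648009708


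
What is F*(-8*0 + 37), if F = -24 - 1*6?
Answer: -1110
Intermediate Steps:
F = -30 (F = -24 - 6 = -30)
F*(-8*0 + 37) = -30*(-8*0 + 37) = -30*(0 + 37) = -30*37 = -1110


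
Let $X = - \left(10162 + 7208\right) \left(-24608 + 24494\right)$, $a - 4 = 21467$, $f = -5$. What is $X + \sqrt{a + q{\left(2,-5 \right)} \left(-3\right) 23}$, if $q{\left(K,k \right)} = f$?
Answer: $1980180 + 6 \sqrt{606} \approx 1.9803 \cdot 10^{6}$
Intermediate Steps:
$q{\left(K,k \right)} = -5$
$a = 21471$ ($a = 4 + 21467 = 21471$)
$X = 1980180$ ($X = - 17370 \left(-114\right) = \left(-1\right) \left(-1980180\right) = 1980180$)
$X + \sqrt{a + q{\left(2,-5 \right)} \left(-3\right) 23} = 1980180 + \sqrt{21471 + \left(-5\right) \left(-3\right) 23} = 1980180 + \sqrt{21471 + 15 \cdot 23} = 1980180 + \sqrt{21471 + 345} = 1980180 + \sqrt{21816} = 1980180 + 6 \sqrt{606}$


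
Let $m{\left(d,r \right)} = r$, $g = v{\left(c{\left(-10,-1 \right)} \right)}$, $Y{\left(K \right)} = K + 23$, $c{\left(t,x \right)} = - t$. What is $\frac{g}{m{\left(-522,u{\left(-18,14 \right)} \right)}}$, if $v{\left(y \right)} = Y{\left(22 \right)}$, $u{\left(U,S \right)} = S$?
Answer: $\frac{45}{14} \approx 3.2143$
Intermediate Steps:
$Y{\left(K \right)} = 23 + K$
$v{\left(y \right)} = 45$ ($v{\left(y \right)} = 23 + 22 = 45$)
$g = 45$
$\frac{g}{m{\left(-522,u{\left(-18,14 \right)} \right)}} = \frac{45}{14}$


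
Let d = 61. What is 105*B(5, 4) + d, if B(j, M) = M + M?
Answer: 901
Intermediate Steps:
B(j, M) = 2*M
105*B(5, 4) + d = 105*(2*4) + 61 = 105*8 + 61 = 840 + 61 = 901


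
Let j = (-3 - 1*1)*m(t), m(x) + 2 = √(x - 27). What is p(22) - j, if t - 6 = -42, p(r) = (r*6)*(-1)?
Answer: -140 + 12*I*√7 ≈ -140.0 + 31.749*I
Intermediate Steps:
p(r) = -6*r (p(r) = (6*r)*(-1) = -6*r)
t = -36 (t = 6 - 42 = -36)
m(x) = -2 + √(-27 + x) (m(x) = -2 + √(x - 27) = -2 + √(-27 + x))
j = 8 - 12*I*√7 (j = (-3 - 1*1)*(-2 + √(-27 - 36)) = (-3 - 1)*(-2 + √(-63)) = -4*(-2 + 3*I*√7) = 8 - 12*I*√7 ≈ 8.0 - 31.749*I)
p(22) - j = -6*22 - (8 - 12*I*√7) = -132 + (-8 + 12*I*√7) = -140 + 12*I*√7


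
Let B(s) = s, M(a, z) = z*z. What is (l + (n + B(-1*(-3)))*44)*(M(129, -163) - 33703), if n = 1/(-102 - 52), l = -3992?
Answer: 192774948/7 ≈ 2.7539e+7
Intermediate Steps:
M(a, z) = z**2
n = -1/154 (n = 1/(-154) = -1/154 ≈ -0.0064935)
(l + (n + B(-1*(-3)))*44)*(M(129, -163) - 33703) = (-3992 + (-1/154 - 1*(-3))*44)*((-163)**2 - 33703) = (-3992 + (-1/154 + 3)*44)*(26569 - 33703) = (-3992 + (461/154)*44)*(-7134) = (-3992 + 922/7)*(-7134) = -27022/7*(-7134) = 192774948/7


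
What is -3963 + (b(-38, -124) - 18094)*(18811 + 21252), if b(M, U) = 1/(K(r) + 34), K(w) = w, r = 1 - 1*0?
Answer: -25371595912/35 ≈ -7.2490e+8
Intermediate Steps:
r = 1 (r = 1 + 0 = 1)
b(M, U) = 1/35 (b(M, U) = 1/(1 + 34) = 1/35)
-3963 + (b(-38, -124) - 18094)*(18811 + 21252) = -3963 + (1/35 - 18094)*(18811 + 21252) = -3963 - 633289/35*40063 = -3963 - 25371457207/35 = -25371595912/35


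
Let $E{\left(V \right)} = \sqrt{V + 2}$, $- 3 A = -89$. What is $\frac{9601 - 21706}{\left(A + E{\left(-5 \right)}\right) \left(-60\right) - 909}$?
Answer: $\frac{32550345}{7241521} - \frac{726300 i \sqrt{3}}{7241521} \approx 4.495 - 0.17372 i$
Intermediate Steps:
$A = \frac{89}{3}$ ($A = \left(- \frac{1}{3}\right) \left(-89\right) = \frac{89}{3} \approx 29.667$)
$E{\left(V \right)} = \sqrt{2 + V}$
$\frac{9601 - 21706}{\left(A + E{\left(-5 \right)}\right) \left(-60\right) - 909} = \frac{9601 - 21706}{\left(\frac{89}{3} + \sqrt{2 - 5}\right) \left(-60\right) - 909} = - \frac{12105}{\left(\frac{89}{3} + \sqrt{-3}\right) \left(-60\right) - 909} = - \frac{12105}{\left(\frac{89}{3} + i \sqrt{3}\right) \left(-60\right) - 909} = - \frac{12105}{\left(-1780 - 60 i \sqrt{3}\right) - 909} = - \frac{12105}{-2689 - 60 i \sqrt{3}}$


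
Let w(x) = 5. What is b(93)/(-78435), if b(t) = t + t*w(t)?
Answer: -62/8715 ≈ -0.0071142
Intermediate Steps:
b(t) = 6*t (b(t) = t + t*5 = t + 5*t = 6*t)
b(93)/(-78435) = (6*93)/(-78435) = 558*(-1/78435) = -62/8715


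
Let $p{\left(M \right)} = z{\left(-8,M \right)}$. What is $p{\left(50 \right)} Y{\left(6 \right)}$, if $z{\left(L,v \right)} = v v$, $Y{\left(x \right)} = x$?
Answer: $15000$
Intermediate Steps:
$z{\left(L,v \right)} = v^{2}$
$p{\left(M \right)} = M^{2}$
$p{\left(50 \right)} Y{\left(6 \right)} = 50^{2} \cdot 6 = 2500 \cdot 6 = 15000$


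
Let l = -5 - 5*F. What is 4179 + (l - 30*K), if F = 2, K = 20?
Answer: 3564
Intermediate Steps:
l = -15 (l = -5 - 5*2 = -5 - 10 = -15)
4179 + (l - 30*K) = 4179 + (-15 - 30*20) = 4179 + (-15 - 600) = 4179 - 615 = 3564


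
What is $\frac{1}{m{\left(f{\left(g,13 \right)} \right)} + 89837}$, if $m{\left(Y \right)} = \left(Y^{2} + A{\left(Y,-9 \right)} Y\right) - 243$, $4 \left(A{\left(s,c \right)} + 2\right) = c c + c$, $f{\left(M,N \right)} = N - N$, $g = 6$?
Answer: $\frac{1}{89594} \approx 1.1161 \cdot 10^{-5}$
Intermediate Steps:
$f{\left(M,N \right)} = 0$
$A{\left(s,c \right)} = -2 + \frac{c}{4} + \frac{c^{2}}{4}$ ($A{\left(s,c \right)} = -2 + \frac{c c + c}{4} = -2 + \frac{c^{2} + c}{4} = -2 + \frac{c + c^{2}}{4} = -2 + \left(\frac{c}{4} + \frac{c^{2}}{4}\right) = -2 + \frac{c}{4} + \frac{c^{2}}{4}$)
$m{\left(Y \right)} = -243 + Y^{2} + 16 Y$ ($m{\left(Y \right)} = \left(Y^{2} + \left(-2 + \frac{1}{4} \left(-9\right) + \frac{\left(-9\right)^{2}}{4}\right) Y\right) - 243 = \left(Y^{2} + \left(-2 - \frac{9}{4} + \frac{1}{4} \cdot 81\right) Y\right) - 243 = \left(Y^{2} + \left(-2 - \frac{9}{4} + \frac{81}{4}\right) Y\right) - 243 = \left(Y^{2} + 16 Y\right) - 243 = -243 + Y^{2} + 16 Y$)
$\frac{1}{m{\left(f{\left(g,13 \right)} \right)} + 89837} = \frac{1}{\left(-243 + 0^{2} + 16 \cdot 0\right) + 89837} = \frac{1}{\left(-243 + 0 + 0\right) + 89837} = \frac{1}{-243 + 89837} = \frac{1}{89594}$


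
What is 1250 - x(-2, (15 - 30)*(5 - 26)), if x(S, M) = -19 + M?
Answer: 954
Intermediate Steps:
1250 - x(-2, (15 - 30)*(5 - 26)) = 1250 - (-19 + (15 - 30)*(5 - 26)) = 1250 - (-19 - 15*(-21)) = 1250 - (-19 + 315) = 1250 - 1*296 = 1250 - 296 = 954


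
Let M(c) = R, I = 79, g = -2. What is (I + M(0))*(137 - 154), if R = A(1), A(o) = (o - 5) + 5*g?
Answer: -1105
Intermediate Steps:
A(o) = -15 + o (A(o) = (o - 5) + 5*(-2) = (-5 + o) - 10 = -15 + o)
R = -14 (R = -15 + 1 = -14)
M(c) = -14
(I + M(0))*(137 - 154) = (79 - 14)*(137 - 154) = 65*(-17) = -1105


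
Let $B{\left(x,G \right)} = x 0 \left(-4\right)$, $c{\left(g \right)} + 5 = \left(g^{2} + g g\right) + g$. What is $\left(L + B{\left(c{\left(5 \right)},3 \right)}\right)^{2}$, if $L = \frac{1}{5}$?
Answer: $\frac{1}{25} \approx 0.04$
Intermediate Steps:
$c{\left(g \right)} = -5 + g + 2 g^{2}$ ($c{\left(g \right)} = -5 + \left(\left(g^{2} + g g\right) + g\right) = -5 + \left(\left(g^{2} + g^{2}\right) + g\right) = -5 + \left(2 g^{2} + g\right) = -5 + \left(g + 2 g^{2}\right) = -5 + g + 2 g^{2}$)
$L = \frac{1}{5} \approx 0.2$
$B{\left(x,G \right)} = 0$ ($B{\left(x,G \right)} = 0 \left(-4\right) = 0$)
$\left(L + B{\left(c{\left(5 \right)},3 \right)}\right)^{2} = \left(\frac{1}{5} + 0\right)^{2} = \left(\frac{1}{5}\right)^{2} = \frac{1}{25}$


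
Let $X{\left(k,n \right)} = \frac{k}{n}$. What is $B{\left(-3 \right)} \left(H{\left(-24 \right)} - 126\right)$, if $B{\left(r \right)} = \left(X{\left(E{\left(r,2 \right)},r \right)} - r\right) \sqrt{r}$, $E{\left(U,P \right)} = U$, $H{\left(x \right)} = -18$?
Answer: $- 576 i \sqrt{3} \approx - 997.66 i$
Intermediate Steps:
$B{\left(r \right)} = \sqrt{r} \left(1 - r\right)$ ($B{\left(r \right)} = \left(\frac{r}{r} - r\right) \sqrt{r} = \left(1 - r\right) \sqrt{r} = \sqrt{r} \left(1 - r\right)$)
$B{\left(-3 \right)} \left(H{\left(-24 \right)} - 126\right) = \sqrt{-3} \left(1 - -3\right) \left(-18 - 126\right) = i \sqrt{3} \left(1 + 3\right) \left(-144\right) = i \sqrt{3} \cdot 4 \left(-144\right) = 4 i \sqrt{3} \left(-144\right) = - 576 i \sqrt{3}$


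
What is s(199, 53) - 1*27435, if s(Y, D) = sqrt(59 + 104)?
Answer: -27435 + sqrt(163) ≈ -27422.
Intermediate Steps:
s(Y, D) = sqrt(163)
s(199, 53) - 1*27435 = sqrt(163) - 1*27435 = sqrt(163) - 27435 = -27435 + sqrt(163)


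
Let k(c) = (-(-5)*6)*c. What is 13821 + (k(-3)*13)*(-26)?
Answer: 44241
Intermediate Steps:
k(c) = 30*c (k(c) = (-1*(-30))*c = 30*c)
13821 + (k(-3)*13)*(-26) = 13821 + ((30*(-3))*13)*(-26) = 13821 - 90*13*(-26) = 13821 - 1170*(-26) = 13821 + 30420 = 44241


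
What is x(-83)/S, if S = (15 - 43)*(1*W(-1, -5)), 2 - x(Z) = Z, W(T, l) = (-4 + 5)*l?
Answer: 17/28 ≈ 0.60714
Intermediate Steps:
W(T, l) = l (W(T, l) = 1*l = l)
x(Z) = 2 - Z
S = 140 (S = (15 - 43)*(1*(-5)) = -28*(-5) = 140)
x(-83)/S = (2 - 1*(-83))/140 = (2 + 83)*(1/140) = 85*(1/140) = 17/28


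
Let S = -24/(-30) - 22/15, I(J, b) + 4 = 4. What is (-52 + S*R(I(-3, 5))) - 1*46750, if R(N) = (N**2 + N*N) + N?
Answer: -46802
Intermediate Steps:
I(J, b) = 0 (I(J, b) = -4 + 4 = 0)
R(N) = N + 2*N**2 (R(N) = (N**2 + N**2) + N = 2*N**2 + N = N + 2*N**2)
S = -2/3 (S = -24*(-1/30) - 22*1/15 = 4/5 - 22/15 = -2/3 ≈ -0.66667)
(-52 + S*R(I(-3, 5))) - 1*46750 = (-52 - 0*(1 + 2*0)) - 1*46750 = (-52 - 0*(1 + 0)) - 46750 = (-52 - 0) - 46750 = (-52 - 2/3*0) - 46750 = (-52 + 0) - 46750 = -52 - 46750 = -46802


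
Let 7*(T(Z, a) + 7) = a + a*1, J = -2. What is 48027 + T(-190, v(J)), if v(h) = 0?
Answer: 48020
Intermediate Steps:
T(Z, a) = -7 + 2*a/7 (T(Z, a) = -7 + (a + a*1)/7 = -7 + (a + a)/7 = -7 + (2*a)/7 = -7 + 2*a/7)
48027 + T(-190, v(J)) = 48027 + (-7 + (2/7)*0) = 48027 + (-7 + 0) = 48027 - 7 = 48020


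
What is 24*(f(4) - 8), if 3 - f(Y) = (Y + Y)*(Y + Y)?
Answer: -1656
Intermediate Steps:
f(Y) = 3 - 4*Y² (f(Y) = 3 - (Y + Y)*(Y + Y) = 3 - 2*Y*2*Y = 3 - 4*Y²)
24*(f(4) - 8) = 24*((3 - 4*4²) - 8) = 24*((3 - 4*16) - 8) = 24*((3 - 64) - 8) = 24*(-61 - 8) = 24*(-69) = -1656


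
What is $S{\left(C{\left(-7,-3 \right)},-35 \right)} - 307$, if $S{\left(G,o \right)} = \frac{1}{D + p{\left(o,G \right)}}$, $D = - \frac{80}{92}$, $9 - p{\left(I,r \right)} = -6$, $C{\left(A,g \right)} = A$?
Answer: $- \frac{99752}{325} \approx -306.93$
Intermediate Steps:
$p{\left(I,r \right)} = 15$ ($p{\left(I,r \right)} = 9 - -6 = 9 + 6 = 15$)
$D = - \frac{20}{23}$ ($D = \left(-80\right) \frac{1}{92} = - \frac{20}{23} \approx -0.86957$)
$S{\left(G,o \right)} = \frac{23}{325}$ ($S{\left(G,o \right)} = \frac{1}{- \frac{20}{23} + 15} = \frac{1}{\frac{325}{23}} = \frac{23}{325}$)
$S{\left(C{\left(-7,-3 \right)},-35 \right)} - 307 = \frac{23}{325} - 307 = - \frac{99752}{325}$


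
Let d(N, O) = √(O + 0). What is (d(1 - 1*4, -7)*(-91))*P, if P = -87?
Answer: 7917*I*√7 ≈ 20946.0*I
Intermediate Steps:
d(N, O) = √O
(d(1 - 1*4, -7)*(-91))*P = (√(-7)*(-91))*(-87) = ((I*√7)*(-91))*(-87) = -91*I*√7*(-87) = 7917*I*√7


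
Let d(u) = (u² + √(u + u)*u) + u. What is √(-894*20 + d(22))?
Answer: √(-17374 + 44*√11) ≈ 131.26*I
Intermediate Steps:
d(u) = u + u² + √2*u^(3/2) (d(u) = (u² + √(2*u)*u) + u = (u² + (√2*√u)*u) + u = (u² + √2*u^(3/2)) + u = u + u² + √2*u^(3/2))
√(-894*20 + d(22)) = √(-894*20 + (22 + 22² + √2*22^(3/2))) = √(-17880 + (22 + 484 + √2*(22*√22))) = √(-17880 + (22 + 484 + 44*√11)) = √(-17880 + (506 + 44*√11)) = √(-17374 + 44*√11)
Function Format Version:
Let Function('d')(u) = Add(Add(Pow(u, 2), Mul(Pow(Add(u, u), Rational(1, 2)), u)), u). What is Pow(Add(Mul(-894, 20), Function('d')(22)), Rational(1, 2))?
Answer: Pow(Add(-17374, Mul(44, Pow(11, Rational(1, 2)))), Rational(1, 2)) ≈ Mul(131.26, I)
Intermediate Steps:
Function('d')(u) = Add(u, Pow(u, 2), Mul(Pow(2, Rational(1, 2)), Pow(u, Rational(3, 2)))) (Function('d')(u) = Add(Add(Pow(u, 2), Mul(Pow(Mul(2, u), Rational(1, 2)), u)), u) = Add(Add(Pow(u, 2), Mul(Mul(Pow(2, Rational(1, 2)), Pow(u, Rational(1, 2))), u)), u) = Add(Add(Pow(u, 2), Mul(Pow(2, Rational(1, 2)), Pow(u, Rational(3, 2)))), u) = Add(u, Pow(u, 2), Mul(Pow(2, Rational(1, 2)), Pow(u, Rational(3, 2)))))
Pow(Add(Mul(-894, 20), Function('d')(22)), Rational(1, 2)) = Pow(Add(Mul(-894, 20), Add(22, Pow(22, 2), Mul(Pow(2, Rational(1, 2)), Pow(22, Rational(3, 2))))), Rational(1, 2)) = Pow(Add(-17880, Add(22, 484, Mul(Pow(2, Rational(1, 2)), Mul(22, Pow(22, Rational(1, 2)))))), Rational(1, 2)) = Pow(Add(-17880, Add(22, 484, Mul(44, Pow(11, Rational(1, 2))))), Rational(1, 2)) = Pow(Add(-17880, Add(506, Mul(44, Pow(11, Rational(1, 2))))), Rational(1, 2)) = Pow(Add(-17374, Mul(44, Pow(11, Rational(1, 2)))), Rational(1, 2))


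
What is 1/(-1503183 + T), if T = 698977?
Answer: -1/804206 ≈ -1.2435e-6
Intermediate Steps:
1/(-1503183 + T) = 1/(-1503183 + 698977) = 1/(-804206) = -1/804206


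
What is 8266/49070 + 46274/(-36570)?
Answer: -98418878/89724495 ≈ -1.0969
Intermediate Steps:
8266/49070 + 46274/(-36570) = 8266*(1/49070) + 46274*(-1/36570) = 4133/24535 - 23137/18285 = -98418878/89724495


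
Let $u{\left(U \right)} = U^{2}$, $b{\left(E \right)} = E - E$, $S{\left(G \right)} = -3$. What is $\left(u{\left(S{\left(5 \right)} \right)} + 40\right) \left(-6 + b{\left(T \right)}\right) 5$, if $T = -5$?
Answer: $-1470$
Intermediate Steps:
$b{\left(E \right)} = 0$
$\left(u{\left(S{\left(5 \right)} \right)} + 40\right) \left(-6 + b{\left(T \right)}\right) 5 = \left(\left(-3\right)^{2} + 40\right) \left(-6 + 0\right) 5 = \left(9 + 40\right) \left(\left(-6\right) 5\right) = 49 \left(-30\right) = -1470$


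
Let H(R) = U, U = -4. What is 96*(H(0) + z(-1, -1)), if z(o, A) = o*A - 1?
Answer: -384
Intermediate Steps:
z(o, A) = -1 + A*o (z(o, A) = A*o - 1 = -1 + A*o)
H(R) = -4
96*(H(0) + z(-1, -1)) = 96*(-4 + (-1 - 1*(-1))) = 96*(-4 + (-1 + 1)) = 96*(-4 + 0) = 96*(-4) = -384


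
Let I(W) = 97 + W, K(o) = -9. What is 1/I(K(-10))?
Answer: 1/88 ≈ 0.011364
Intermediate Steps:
1/I(K(-10)) = 1/(97 - 9) = 1/88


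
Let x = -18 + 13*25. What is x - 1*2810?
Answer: -2503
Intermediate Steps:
x = 307 (x = -18 + 325 = 307)
x - 1*2810 = 307 - 1*2810 = 307 - 2810 = -2503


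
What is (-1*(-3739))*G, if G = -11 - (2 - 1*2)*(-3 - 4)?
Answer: -41129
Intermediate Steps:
G = -11 (G = -11 - (2 - 2)*(-7) = -11 - 0*(-7) = -11 - 1*0 = -11 + 0 = -11)
(-1*(-3739))*G = -1*(-3739)*(-11) = 3739*(-11) = -41129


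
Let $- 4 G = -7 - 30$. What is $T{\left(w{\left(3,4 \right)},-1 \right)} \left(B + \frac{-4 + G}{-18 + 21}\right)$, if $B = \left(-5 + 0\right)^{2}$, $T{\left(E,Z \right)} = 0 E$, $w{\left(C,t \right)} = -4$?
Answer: $0$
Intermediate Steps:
$G = \frac{37}{4}$ ($G = - \frac{-7 - 30}{4} = \left(- \frac{1}{4}\right) \left(-37\right) = \frac{37}{4} \approx 9.25$)
$T{\left(E,Z \right)} = 0$
$B = 25$ ($B = \left(-5\right)^{2} = 25$)
$T{\left(w{\left(3,4 \right)},-1 \right)} \left(B + \frac{-4 + G}{-18 + 21}\right) = 0 \left(25 + \frac{-4 + \frac{37}{4}}{-18 + 21}\right) = 0 \left(25 + \frac{21}{4 \cdot 3}\right) = 0 \left(25 + \frac{21}{4} \cdot \frac{1}{3}\right) = 0 \left(25 + \frac{7}{4}\right) = 0 \cdot \frac{107}{4} = 0$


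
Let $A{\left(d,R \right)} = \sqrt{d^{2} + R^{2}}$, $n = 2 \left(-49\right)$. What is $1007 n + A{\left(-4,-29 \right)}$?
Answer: $-98686 + \sqrt{857} \approx -98657.0$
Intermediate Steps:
$n = -98$
$A{\left(d,R \right)} = \sqrt{R^{2} + d^{2}}$
$1007 n + A{\left(-4,-29 \right)} = 1007 \left(-98\right) + \sqrt{\left(-29\right)^{2} + \left(-4\right)^{2}} = -98686 + \sqrt{841 + 16} = -98686 + \sqrt{857}$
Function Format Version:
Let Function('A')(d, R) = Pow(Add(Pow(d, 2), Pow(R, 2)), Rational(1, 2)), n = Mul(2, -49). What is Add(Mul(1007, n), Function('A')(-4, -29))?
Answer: Add(-98686, Pow(857, Rational(1, 2))) ≈ -98657.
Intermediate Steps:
n = -98
Function('A')(d, R) = Pow(Add(Pow(R, 2), Pow(d, 2)), Rational(1, 2))
Add(Mul(1007, n), Function('A')(-4, -29)) = Add(Mul(1007, -98), Pow(Add(Pow(-29, 2), Pow(-4, 2)), Rational(1, 2))) = Add(-98686, Pow(Add(841, 16), Rational(1, 2))) = Add(-98686, Pow(857, Rational(1, 2)))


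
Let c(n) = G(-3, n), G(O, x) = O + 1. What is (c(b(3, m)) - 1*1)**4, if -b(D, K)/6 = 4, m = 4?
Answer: 81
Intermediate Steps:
G(O, x) = 1 + O
b(D, K) = -24 (b(D, K) = -6*4 = -24)
c(n) = -2 (c(n) = 1 - 3 = -2)
(c(b(3, m)) - 1*1)**4 = (-2 - 1*1)**4 = (-2 - 1)**4 = (-3)**4 = 81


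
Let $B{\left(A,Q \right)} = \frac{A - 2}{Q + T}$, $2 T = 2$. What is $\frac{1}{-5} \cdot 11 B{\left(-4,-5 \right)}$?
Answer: $- \frac{33}{10} \approx -3.3$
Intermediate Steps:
$T = 1$ ($T = \frac{1}{2} \cdot 2 = 1$)
$B{\left(A,Q \right)} = \frac{-2 + A}{1 + Q}$ ($B{\left(A,Q \right)} = \frac{A - 2}{Q + 1} = \frac{-2 + A}{1 + Q}$)
$\frac{1}{-5} \cdot 11 B{\left(-4,-5 \right)} = \frac{1}{-5} \cdot 11 \frac{-2 - 4}{1 - 5} = \left(- \frac{1}{5}\right) 11 \frac{1}{-4} \left(-6\right) = - \frac{11 \left(\left(- \frac{1}{4}\right) \left(-6\right)\right)}{5} = \left(- \frac{11}{5}\right) \frac{3}{2} = - \frac{33}{10}$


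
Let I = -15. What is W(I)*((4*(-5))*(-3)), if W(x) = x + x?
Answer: -1800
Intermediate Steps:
W(x) = 2*x
W(I)*((4*(-5))*(-3)) = (2*(-15))*((4*(-5))*(-3)) = -(-600)*(-3) = -30*60 = -1800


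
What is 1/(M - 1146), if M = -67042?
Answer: -1/68188 ≈ -1.4665e-5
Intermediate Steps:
1/(M - 1146) = 1/(-67042 - 1146) = 1/(-68188) = -1/68188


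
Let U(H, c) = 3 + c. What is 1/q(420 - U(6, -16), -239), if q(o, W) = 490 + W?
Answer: 1/251 ≈ 0.0039841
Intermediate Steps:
1/q(420 - U(6, -16), -239) = 1/(490 - 239) = 1/251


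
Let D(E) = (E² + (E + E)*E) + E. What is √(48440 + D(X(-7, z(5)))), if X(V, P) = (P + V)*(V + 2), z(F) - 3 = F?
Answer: 21*√110 ≈ 220.25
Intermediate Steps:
z(F) = 3 + F
X(V, P) = (2 + V)*(P + V) (X(V, P) = (P + V)*(2 + V) = (2 + V)*(P + V))
D(E) = E + 3*E² (D(E) = (E² + (2*E)*E) + E = (E² + 2*E²) + E = 3*E² + E = E + 3*E²)
√(48440 + D(X(-7, z(5)))) = √(48440 + ((-7)² + 2*(3 + 5) + 2*(-7) + (3 + 5)*(-7))*(1 + 3*((-7)² + 2*(3 + 5) + 2*(-7) + (3 + 5)*(-7)))) = √(48440 + (49 + 2*8 - 14 + 8*(-7))*(1 + 3*(49 + 2*8 - 14 + 8*(-7)))) = √(48440 + (49 + 16 - 14 - 56)*(1 + 3*(49 + 16 - 14 - 56))) = √(48440 - 5*(1 + 3*(-5))) = √(48440 - 5*(1 - 15)) = √(48440 - 5*(-14)) = √(48440 + 70) = √48510 = 21*√110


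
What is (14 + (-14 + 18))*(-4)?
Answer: -72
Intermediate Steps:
(14 + (-14 + 18))*(-4) = (14 + 4)*(-4) = 18*(-4) = -72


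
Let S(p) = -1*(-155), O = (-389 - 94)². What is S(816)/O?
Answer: 155/233289 ≈ 0.00066441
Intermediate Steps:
O = 233289 (O = (-483)² = 233289)
S(p) = 155
S(816)/O = 155/233289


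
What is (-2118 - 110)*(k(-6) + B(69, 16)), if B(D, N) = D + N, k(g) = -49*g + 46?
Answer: -946900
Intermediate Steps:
k(g) = 46 - 49*g
(-2118 - 110)*(k(-6) + B(69, 16)) = (-2118 - 110)*((46 - 49*(-6)) + (69 + 16)) = -2228*((46 + 294) + 85) = -2228*(340 + 85) = -2228*425 = -946900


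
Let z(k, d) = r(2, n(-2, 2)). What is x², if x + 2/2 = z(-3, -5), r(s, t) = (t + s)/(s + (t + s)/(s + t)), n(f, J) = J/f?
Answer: 4/9 ≈ 0.44444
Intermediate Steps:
r(s, t) = (s + t)/(1 + s) (r(s, t) = (s + t)/(s + (s + t)/(s + t)) = (s + t)/(s + 1) = (s + t)/(1 + s))
z(k, d) = ⅓ (z(k, d) = (2 + 2/(-2))/(1 + 2) = (2 + 2*(-½))/3 = (2 - 1)/3 = (⅓)*1 = ⅓)
x = -⅔ (x = -1 + ⅓ = -⅔ ≈ -0.66667)
x² = (-⅔)² = 4/9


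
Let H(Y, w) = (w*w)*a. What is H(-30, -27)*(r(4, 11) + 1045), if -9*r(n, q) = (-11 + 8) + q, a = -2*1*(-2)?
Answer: 3044628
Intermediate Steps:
a = 4 (a = -2*(-2) = 4)
H(Y, w) = 4*w² (H(Y, w) = (w*w)*4 = w²*4 = 4*w²)
r(n, q) = ⅓ - q/9 (r(n, q) = -((-11 + 8) + q)/9 = -(-3 + q)/9 = ⅓ - q/9)
H(-30, -27)*(r(4, 11) + 1045) = (4*(-27)²)*((⅓ - ⅑*11) + 1045) = (4*729)*((⅓ - 11/9) + 1045) = 2916*(-8/9 + 1045) = 2916*(9397/9) = 3044628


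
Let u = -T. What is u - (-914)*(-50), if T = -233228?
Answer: 187528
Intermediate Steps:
u = 233228 (u = -1*(-233228) = 233228)
u - (-914)*(-50) = 233228 - (-914)*(-50) = 233228 - 1*45700 = 233228 - 45700 = 187528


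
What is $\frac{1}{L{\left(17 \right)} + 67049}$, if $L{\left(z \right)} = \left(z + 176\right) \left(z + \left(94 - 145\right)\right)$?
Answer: $\frac{1}{60487} \approx 1.6532 \cdot 10^{-5}$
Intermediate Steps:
$L{\left(z \right)} = \left(-51 + z\right) \left(176 + z\right)$ ($L{\left(z \right)} = \left(176 + z\right) \left(z + \left(94 - 145\right)\right) = \left(176 + z\right) \left(z - 51\right) = \left(176 + z\right) \left(-51 + z\right) = \left(-51 + z\right) \left(176 + z\right)$)
$\frac{1}{L{\left(17 \right)} + 67049} = \frac{1}{\left(-8976 + 17^{2} + 125 \cdot 17\right) + 67049} = \frac{1}{\left(-8976 + 289 + 2125\right) + 67049} = \frac{1}{-6562 + 67049} = \frac{1}{60487}$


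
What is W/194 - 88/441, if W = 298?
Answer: 57173/42777 ≈ 1.3365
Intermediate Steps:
W/194 - 88/441 = 298/194 - 88/441 = 298*(1/194) - 88*1/441 = 149/97 - 88/441 = 57173/42777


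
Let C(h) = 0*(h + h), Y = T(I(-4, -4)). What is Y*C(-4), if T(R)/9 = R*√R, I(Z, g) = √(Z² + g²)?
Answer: 0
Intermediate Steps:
T(R) = 9*R^(3/2) (T(R) = 9*(R*√R) = 9*R^(3/2))
Y = 72*2^(¾) (Y = 9*(√((-4)² + (-4)²))^(3/2) = 9*(√(16 + 16))^(3/2) = 9*(√32)^(3/2) = 9*(4*√2)^(3/2) = 9*(8*2^(¾)) = 72*2^(¾) ≈ 121.09)
C(h) = 0 (C(h) = 0*(2*h) = 0)
Y*C(-4) = (72*2^(¾))*0 = 0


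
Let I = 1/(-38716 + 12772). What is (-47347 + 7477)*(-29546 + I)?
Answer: 5093667769125/4324 ≈ 1.1780e+9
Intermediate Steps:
I = -1/25944 (I = 1/(-25944) = -1/25944 ≈ -3.8545e-5)
(-47347 + 7477)*(-29546 + I) = (-47347 + 7477)*(-29546 - 1/25944) = -39870*(-766541425/25944) = 5093667769125/4324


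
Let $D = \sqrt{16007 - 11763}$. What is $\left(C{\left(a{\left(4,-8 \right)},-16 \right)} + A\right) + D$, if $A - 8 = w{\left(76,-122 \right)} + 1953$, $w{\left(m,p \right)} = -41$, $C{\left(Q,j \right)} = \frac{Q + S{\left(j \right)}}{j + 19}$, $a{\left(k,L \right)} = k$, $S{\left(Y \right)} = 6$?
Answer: $\frac{5770}{3} + 2 \sqrt{1061} \approx 1988.5$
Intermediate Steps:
$C{\left(Q,j \right)} = \frac{6 + Q}{19 + j}$ ($C{\left(Q,j \right)} = \frac{Q + 6}{j + 19} = \frac{6 + Q}{19 + j}$)
$A = 1920$ ($A = 8 + \left(-41 + 1953\right) = 8 + 1912 = 1920$)
$D = 2 \sqrt{1061}$ ($D = \sqrt{4244} = 2 \sqrt{1061} \approx 65.146$)
$\left(C{\left(a{\left(4,-8 \right)},-16 \right)} + A\right) + D = \left(\frac{6 + 4}{19 - 16} + 1920\right) + 2 \sqrt{1061} = \left(\frac{1}{3} \cdot 10 + 1920\right) + 2 \sqrt{1061} = \left(\frac{10}{3} + 1920\right) + 2 \sqrt{1061} = \frac{5770}{3} + 2 \sqrt{1061}$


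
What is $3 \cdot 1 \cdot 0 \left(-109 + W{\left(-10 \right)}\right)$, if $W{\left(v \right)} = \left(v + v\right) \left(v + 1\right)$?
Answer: $0$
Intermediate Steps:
$W{\left(v \right)} = 2 v \left(1 + v\right)$
$3 \cdot 1 \cdot 0 \left(-109 + W{\left(-10 \right)}\right) = 3 \cdot 1 \cdot 0 \left(-109 + 2 \left(-10\right) \left(1 - 10\right)\right) = 3 \cdot 0 \left(-109 + 2 \left(-10\right) \left(-9\right)\right) = 0 \left(-109 + 180\right) = 0 \cdot 71 = 0$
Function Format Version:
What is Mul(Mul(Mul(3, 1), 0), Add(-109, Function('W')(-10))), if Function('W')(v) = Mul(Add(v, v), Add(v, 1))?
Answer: 0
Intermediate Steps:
Function('W')(v) = Mul(2, v, Add(1, v)) (Function('W')(v) = Mul(Mul(2, v), Add(1, v)) = Mul(2, v, Add(1, v)))
Mul(Mul(Mul(3, 1), 0), Add(-109, Function('W')(-10))) = Mul(Mul(Mul(3, 1), 0), Add(-109, Mul(2, -10, Add(1, -10)))) = Mul(Mul(3, 0), Add(-109, Mul(2, -10, -9))) = Mul(0, Add(-109, 180)) = Mul(0, 71) = 0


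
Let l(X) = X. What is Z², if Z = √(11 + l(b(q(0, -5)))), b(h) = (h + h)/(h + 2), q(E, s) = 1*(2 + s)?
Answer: 17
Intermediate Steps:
q(E, s) = 2 + s
b(h) = 2*h/(2 + h) (b(h) = (2*h)/(2 + h) = 2*h/(2 + h))
Z = √17 (Z = √(11 + 2*(2 - 5)/(2 + (2 - 5))) = √(11 + 2*(-3)/(2 - 3)) = √(11 + 2*(-3)/(-1)) = √(11 + 2*(-3)*(-1)) = √(11 + 6) = √17 ≈ 4.1231)
Z² = (√17)² = 17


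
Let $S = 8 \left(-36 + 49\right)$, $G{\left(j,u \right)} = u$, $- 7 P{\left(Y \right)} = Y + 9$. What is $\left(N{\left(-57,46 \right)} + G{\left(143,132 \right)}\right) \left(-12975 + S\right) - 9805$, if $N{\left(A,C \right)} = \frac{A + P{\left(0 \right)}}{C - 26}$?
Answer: $- \frac{58494353}{35} \approx -1.6713 \cdot 10^{6}$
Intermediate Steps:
$P{\left(Y \right)} = - \frac{9}{7} - \frac{Y}{7}$ ($P{\left(Y \right)} = - \frac{Y + 9}{7} = - \frac{9 + Y}{7} = - \frac{9}{7} - \frac{Y}{7}$)
$S = 104$ ($S = 8 \cdot 13 = 104$)
$N{\left(A,C \right)} = \frac{- \frac{9}{7} + A}{-26 + C}$ ($N{\left(A,C \right)} = \frac{A - \frac{9}{7}}{C - 26} = \frac{A + \left(- \frac{9}{7} + 0\right)}{-26 + C} = \frac{A - \frac{9}{7}}{-26 + C} = \frac{- \frac{9}{7} + A}{-26 + C}$)
$\left(N{\left(-57,46 \right)} + G{\left(143,132 \right)}\right) \left(-12975 + S\right) - 9805 = \left(\frac{- \frac{9}{7} - 57}{-26 + 46} + 132\right) \left(-12975 + 104\right) - 9805 = \left(\frac{1}{20} \left(- \frac{408}{7}\right) + 132\right) \left(-12871\right) - 9805 = \left(- \frac{102}{35} + 132\right) \left(-12871\right) - 9805 = \frac{4518}{35} \left(-12871\right) - 9805 = - \frac{58151178}{35} - 9805 = - \frac{58494353}{35}$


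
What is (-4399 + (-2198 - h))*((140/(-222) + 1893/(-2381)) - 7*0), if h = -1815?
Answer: 600608042/88097 ≈ 6817.6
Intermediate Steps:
(-4399 + (-2198 - h))*((140/(-222) + 1893/(-2381)) - 7*0) = (-4399 + (-2198 - 1*(-1815)))*((140/(-222) + 1893/(-2381)) - 7*0) = (-4399 + (-2198 + 1815))*((140*(-1/222) + 1893*(-1/2381)) + 0) = (-4399 - 383)*((-70/111 - 1893/2381) + 0) = -4782*(-376793/264291 + 0) = -4782*(-376793/264291) = 600608042/88097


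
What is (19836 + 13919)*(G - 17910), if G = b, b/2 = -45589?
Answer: -3682265440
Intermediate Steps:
b = -91178 (b = 2*(-45589) = -91178)
G = -91178
(19836 + 13919)*(G - 17910) = (19836 + 13919)*(-91178 - 17910) = 33755*(-109088) = -3682265440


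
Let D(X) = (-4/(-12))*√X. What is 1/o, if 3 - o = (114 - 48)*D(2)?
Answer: -3/959 - 22*√2/959 ≈ -0.035571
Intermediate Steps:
D(X) = √X/3 (D(X) = (-4*(-1/12))*√X = √X/3)
o = 3 - 22*√2 (o = 3 - (114 - 48)*√2/3 = 3 - 66*√2/3 = 3 - 22*√2 ≈ -28.113)
1/o = 1/(3 - 22*√2)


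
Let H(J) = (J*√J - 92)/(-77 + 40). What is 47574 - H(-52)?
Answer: 1760146/37 - 104*I*√13/37 ≈ 47572.0 - 10.135*I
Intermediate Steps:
H(J) = 92/37 - J^(3/2)/37 (H(J) = (J^(3/2) - 92)/(-37) = (-92 + J^(3/2))*(-1/37) = 92/37 - J^(3/2)/37)
47574 - H(-52) = 47574 - (92/37 - (-104)*I*√13/37) = 47574 - (92/37 + 104*I*√13/37) = 47574 + (-92/37 - 104*I*√13/37) = 1760146/37 - 104*I*√13/37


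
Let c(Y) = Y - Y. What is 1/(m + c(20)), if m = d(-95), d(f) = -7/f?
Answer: 95/7 ≈ 13.571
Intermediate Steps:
m = 7/95 (m = -7/(-95) = -7*(-1/95) = 7/95 ≈ 0.073684)
c(Y) = 0
1/(m + c(20)) = 1/(7/95 + 0) = 1/(7/95) = 95/7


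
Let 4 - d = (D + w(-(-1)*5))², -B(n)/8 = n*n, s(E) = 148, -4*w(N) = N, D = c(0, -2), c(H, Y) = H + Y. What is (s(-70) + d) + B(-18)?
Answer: -39209/16 ≈ -2450.6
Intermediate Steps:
D = -2 (D = 0 - 2 = -2)
w(N) = -N/4
B(n) = -8*n² (B(n) = -8*n*n = -8*n²)
d = -105/16 (d = 4 - (-2 - (-1)*(-1*5)/4)² = 4 - (-2 - (-1)*(-5)/4)² = 4 - (-2 - ¼*5)² = 4 - (-2 - 5/4)² = 4 - (-13/4)² = 4 - 1*169/16 = 4 - 169/16 = -105/16 ≈ -6.5625)
(s(-70) + d) + B(-18) = (148 - 105/16) - 8*(-18)² = 2263/16 - 8*324 = 2263/16 - 2592 = -39209/16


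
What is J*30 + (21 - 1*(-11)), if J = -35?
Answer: -1018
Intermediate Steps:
J*30 + (21 - 1*(-11)) = -35*30 + (21 - 1*(-11)) = -1050 + (21 + 11) = -1050 + 32 = -1018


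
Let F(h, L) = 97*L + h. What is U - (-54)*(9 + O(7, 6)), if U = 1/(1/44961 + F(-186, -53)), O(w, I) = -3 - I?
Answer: -44961/239507246 ≈ -0.00018772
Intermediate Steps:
F(h, L) = h + 97*L
U = -44961/239507246 (U = 1/(1/44961 + (-186 + 97*(-53))) = 1/(1/44961 + (-186 - 5141)) = 1/(1/44961 - 5327) = 1/(-239507246/44961) = -44961/239507246 ≈ -0.00018772)
U - (-54)*(9 + O(7, 6)) = -44961/239507246 - (-54)*(9 + (-3 - 1*6)) = -44961/239507246 - (-54)*(9 + (-3 - 6)) = -44961/239507246 - (-54)*(9 - 9) = -44961/239507246 - (-54)*0 = -44961/239507246 - 1*0 = -44961/239507246 + 0 = -44961/239507246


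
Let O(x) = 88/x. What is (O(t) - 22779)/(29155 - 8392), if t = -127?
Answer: -2893021/2636901 ≈ -1.0971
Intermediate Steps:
(O(t) - 22779)/(29155 - 8392) = (88/(-127) - 22779)/(29155 - 8392) = (88*(-1/127) - 22779)/20763 = (-88/127 - 22779)*(1/20763) = -2893021/127*1/20763 = -2893021/2636901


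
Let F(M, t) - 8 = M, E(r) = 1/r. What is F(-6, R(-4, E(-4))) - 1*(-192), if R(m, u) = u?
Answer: 194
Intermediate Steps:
F(M, t) = 8 + M
F(-6, R(-4, E(-4))) - 1*(-192) = (8 - 6) - 1*(-192) = 2 + 192 = 194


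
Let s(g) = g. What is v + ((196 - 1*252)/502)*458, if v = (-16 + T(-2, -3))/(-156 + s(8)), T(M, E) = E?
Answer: -1893183/37148 ≈ -50.963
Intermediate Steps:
v = 19/148 (v = (-16 - 3)/(-156 + 8) = -19/(-148) = -19*(-1/148) = 19/148 ≈ 0.12838)
v + ((196 - 1*252)/502)*458 = 19/148 + ((196 - 1*252)/502)*458 = 19/148 + ((196 - 252)*(1/502))*458 = 19/148 - 56*1/502*458 = 19/148 - 28/251*458 = 19/148 - 12824/251 = -1893183/37148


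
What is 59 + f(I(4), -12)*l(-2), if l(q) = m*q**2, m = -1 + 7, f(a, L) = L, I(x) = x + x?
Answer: -229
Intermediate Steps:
I(x) = 2*x
m = 6
l(q) = 6*q**2
59 + f(I(4), -12)*l(-2) = 59 - 72*(-2)**2 = 59 - 72*4 = 59 - 12*24 = 59 - 288 = -229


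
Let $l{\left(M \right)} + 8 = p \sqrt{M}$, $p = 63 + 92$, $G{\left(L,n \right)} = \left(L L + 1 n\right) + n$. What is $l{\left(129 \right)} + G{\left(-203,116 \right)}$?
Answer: $41433 + 155 \sqrt{129} \approx 43193.0$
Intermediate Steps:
$G{\left(L,n \right)} = L^{2} + 2 n$ ($G{\left(L,n \right)} = \left(L^{2} + n\right) + n = \left(n + L^{2}\right) + n = L^{2} + 2 n$)
$p = 155$
$l{\left(M \right)} = -8 + 155 \sqrt{M}$
$l{\left(129 \right)} + G{\left(-203,116 \right)} = \left(-8 + 155 \sqrt{129}\right) + \left(\left(-203\right)^{2} + 2 \cdot 116\right) = \left(-8 + 155 \sqrt{129}\right) + \left(41209 + 232\right) = \left(-8 + 155 \sqrt{129}\right) + 41441 = 41433 + 155 \sqrt{129}$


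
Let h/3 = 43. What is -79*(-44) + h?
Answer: 3605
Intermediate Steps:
h = 129 (h = 3*43 = 129)
-79*(-44) + h = -79*(-44) + 129 = 3476 + 129 = 3605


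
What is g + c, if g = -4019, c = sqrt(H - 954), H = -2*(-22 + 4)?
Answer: -4019 + 3*I*sqrt(102) ≈ -4019.0 + 30.299*I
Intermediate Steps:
H = 36 (H = -2*(-18) = 36)
c = 3*I*sqrt(102) (c = sqrt(36 - 954) = sqrt(-918) = 3*I*sqrt(102) ≈ 30.299*I)
g + c = -4019 + 3*I*sqrt(102)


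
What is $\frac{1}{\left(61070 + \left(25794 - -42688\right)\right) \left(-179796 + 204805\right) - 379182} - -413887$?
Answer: $\frac{1340822856097183}{3239586786} \approx 4.1389 \cdot 10^{5}$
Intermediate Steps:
$\frac{1}{\left(61070 + \left(25794 - -42688\right)\right) \left(-179796 + 204805\right) - 379182} - -413887 = \frac{1}{\left(61070 + \left(25794 + 42688\right)\right) 25009 - 379182} + 413887 = \frac{1}{\left(61070 + 68482\right) 25009 - 379182} + 413887 = \frac{1}{129552 \cdot 25009 - 379182} + 413887 = \frac{1}{3239965968 - 379182} + 413887 = \frac{1}{3239586786} + 413887 = \frac{1340822856097183}{3239586786}$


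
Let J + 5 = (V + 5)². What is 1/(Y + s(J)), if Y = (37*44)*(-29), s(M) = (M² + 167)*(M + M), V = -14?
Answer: 1/856124 ≈ 1.1681e-6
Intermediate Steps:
J = 76 (J = -5 + (-14 + 5)² = -5 + (-9)² = -5 + 81 = 76)
s(M) = 2*M*(167 + M²) (s(M) = (167 + M²)*(2*M) = 2*M*(167 + M²))
Y = -47212 (Y = 1628*(-29) = -47212)
1/(Y + s(J)) = 1/(-47212 + 2*76*(167 + 76²)) = 1/(-47212 + 2*76*(167 + 5776)) = 1/(-47212 + 2*76*5943) = 1/(-47212 + 903336) = 1/856124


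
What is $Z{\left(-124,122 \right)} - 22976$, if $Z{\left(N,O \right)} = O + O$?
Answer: $-22732$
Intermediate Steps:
$Z{\left(N,O \right)} = 2 O$
$Z{\left(-124,122 \right)} - 22976 = 2 \cdot 122 - 22976 = 244 - 22976 = -22732$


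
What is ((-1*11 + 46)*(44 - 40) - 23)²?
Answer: 13689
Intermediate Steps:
((-1*11 + 46)*(44 - 40) - 23)² = ((-11 + 46)*4 - 23)² = (35*4 - 23)² = (140 - 23)² = 117² = 13689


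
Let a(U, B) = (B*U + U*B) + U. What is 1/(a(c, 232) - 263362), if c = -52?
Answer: -1/287542 ≈ -3.4778e-6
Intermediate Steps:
a(U, B) = U + 2*B*U (a(U, B) = (B*U + B*U) + U = 2*B*U + U = U + 2*B*U)
1/(a(c, 232) - 263362) = 1/(-52*(1 + 2*232) - 263362) = 1/(-52*(1 + 464) - 263362) = 1/(-52*465 - 263362) = 1/(-24180 - 263362) = 1/(-287542) = -1/287542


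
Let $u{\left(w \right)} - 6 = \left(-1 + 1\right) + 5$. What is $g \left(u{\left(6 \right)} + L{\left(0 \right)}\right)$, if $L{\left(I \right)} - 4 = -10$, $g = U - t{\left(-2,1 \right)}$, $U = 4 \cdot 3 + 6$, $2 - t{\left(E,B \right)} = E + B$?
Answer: $75$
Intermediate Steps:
$u{\left(w \right)} = 11$ ($u{\left(w \right)} = 6 + \left(\left(-1 + 1\right) + 5\right) = 6 + \left(0 + 5\right) = 6 + 5 = 11$)
$t{\left(E,B \right)} = 2 - B - E$ ($t{\left(E,B \right)} = 2 - \left(E + B\right) = 2 - \left(B + E\right) = 2 - B - E$)
$U = 18$ ($U = 12 + 6 = 18$)
$g = 15$ ($g = 18 - \left(2 - 1 - -2\right) = 18 - \left(2 - 1 + 2\right) = 18 - 3 = 15$)
$L{\left(I \right)} = -6$ ($L{\left(I \right)} = 4 - 10 = -6$)
$g \left(u{\left(6 \right)} + L{\left(0 \right)}\right) = 15 \left(11 - 6\right) = 15 \cdot 5 = 75$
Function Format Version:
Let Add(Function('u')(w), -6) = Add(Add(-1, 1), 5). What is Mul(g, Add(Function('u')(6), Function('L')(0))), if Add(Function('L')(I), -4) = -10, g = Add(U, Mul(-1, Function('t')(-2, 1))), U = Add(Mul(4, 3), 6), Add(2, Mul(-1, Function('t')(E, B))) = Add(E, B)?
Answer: 75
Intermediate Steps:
Function('u')(w) = 11 (Function('u')(w) = Add(6, Add(Add(-1, 1), 5)) = Add(6, Add(0, 5)) = Add(6, 5) = 11)
Function('t')(E, B) = Add(2, Mul(-1, B), Mul(-1, E)) (Function('t')(E, B) = Add(2, Mul(-1, Add(E, B))) = Add(2, Mul(-1, Add(B, E))) = Add(2, Add(Mul(-1, B), Mul(-1, E))) = Add(2, Mul(-1, B), Mul(-1, E)))
U = 18 (U = Add(12, 6) = 18)
g = 15 (g = Add(18, Mul(-1, Add(2, Mul(-1, 1), Mul(-1, -2)))) = Add(18, Mul(-1, Add(2, -1, 2))) = Add(18, Mul(-1, 3)) = Add(18, -3) = 15)
Function('L')(I) = -6 (Function('L')(I) = Add(4, -10) = -6)
Mul(g, Add(Function('u')(6), Function('L')(0))) = Mul(15, Add(11, -6)) = Mul(15, 5) = 75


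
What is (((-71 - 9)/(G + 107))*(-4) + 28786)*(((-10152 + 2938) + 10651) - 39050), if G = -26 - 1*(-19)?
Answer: -5126348898/5 ≈ -1.0253e+9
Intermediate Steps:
G = -7 (G = -26 + 19 = -7)
(((-71 - 9)/(G + 107))*(-4) + 28786)*(((-10152 + 2938) + 10651) - 39050) = (((-71 - 9)/(-7 + 107))*(-4) + 28786)*(((-10152 + 2938) + 10651) - 39050) = (-80/100*(-4) + 28786)*((-7214 + 10651) - 39050) = (-80*1/100*(-4) + 28786)*(3437 - 39050) = (-4/5*(-4) + 28786)*(-35613) = (16/5 + 28786)*(-35613) = (143946/5)*(-35613) = -5126348898/5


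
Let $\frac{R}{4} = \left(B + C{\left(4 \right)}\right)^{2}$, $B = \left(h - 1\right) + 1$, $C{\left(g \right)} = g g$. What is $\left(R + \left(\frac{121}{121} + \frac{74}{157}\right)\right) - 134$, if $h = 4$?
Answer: $\frac{230393}{157} \approx 1467.5$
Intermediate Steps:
$C{\left(g \right)} = g^{2}$
$B = 4$ ($B = \left(4 - 1\right) + 1 = 3 + 1 = 4$)
$R = 1600$ ($R = 4 \left(4 + 4^{2}\right)^{2} = 4 \left(4 + 16\right)^{2} = 4 \cdot 20^{2} = 4 \cdot 400 = 1600$)
$\left(R + \left(\frac{121}{121} + \frac{74}{157}\right)\right) - 134 = \left(1600 + \left(\frac{121}{121} + \frac{74}{157}\right)\right) - 134 = \left(1600 + \left(121 \cdot \frac{1}{121} + 74 \cdot \frac{1}{157}\right)\right) - 134 = \left(1600 + \left(1 + \frac{74}{157}\right)\right) - 134 = \left(1600 + \frac{231}{157}\right) - 134 = \frac{251431}{157} - 134 = \frac{230393}{157}$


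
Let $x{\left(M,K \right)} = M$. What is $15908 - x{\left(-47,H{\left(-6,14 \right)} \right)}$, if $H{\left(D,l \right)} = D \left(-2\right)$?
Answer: $15955$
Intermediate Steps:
$H{\left(D,l \right)} = - 2 D$
$15908 - x{\left(-47,H{\left(-6,14 \right)} \right)} = 15908 - -47 = 15908 + 47 = 15955$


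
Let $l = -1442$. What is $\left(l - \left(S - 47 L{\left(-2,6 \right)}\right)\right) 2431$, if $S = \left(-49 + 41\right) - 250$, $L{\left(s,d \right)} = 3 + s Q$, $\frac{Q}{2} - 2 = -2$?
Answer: $-2535533$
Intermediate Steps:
$Q = 0$ ($Q = 4 + 2 \left(-2\right) = 4 - 4 = 0$)
$L{\left(s,d \right)} = 3$ ($L{\left(s,d \right)} = 3 + s 0 = 3 + 0 = 3$)
$S = -258$ ($S = -8 - 250 = -258$)
$\left(l - \left(S - 47 L{\left(-2,6 \right)}\right)\right) 2431 = \left(-1442 + \left(47 \cdot 3 - -258\right)\right) 2431 = \left(-1442 + \left(141 + 258\right)\right) 2431 = \left(-1442 + 399\right) 2431 = \left(-1043\right) 2431 = -2535533$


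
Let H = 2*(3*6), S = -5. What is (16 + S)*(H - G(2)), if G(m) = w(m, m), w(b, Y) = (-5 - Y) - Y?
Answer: 495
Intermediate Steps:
w(b, Y) = -5 - 2*Y
G(m) = -5 - 2*m
H = 36 (H = 2*18 = 36)
(16 + S)*(H - G(2)) = (16 - 5)*(36 - (-5 - 2*2)) = 11*(36 - (-5 - 4)) = 11*(36 - 1*(-9)) = 11*(36 + 9) = 11*45 = 495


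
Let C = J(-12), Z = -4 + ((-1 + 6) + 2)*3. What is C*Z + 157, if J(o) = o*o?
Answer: 2605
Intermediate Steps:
Z = 17 (Z = -4 + (5 + 2)*3 = -4 + 7*3 = -4 + 21 = 17)
J(o) = o²
C = 144 (C = (-12)² = 144)
C*Z + 157 = 144*17 + 157 = 2448 + 157 = 2605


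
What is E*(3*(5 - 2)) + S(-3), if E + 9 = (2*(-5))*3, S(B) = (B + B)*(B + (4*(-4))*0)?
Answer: -333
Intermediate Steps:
S(B) = 2*B² (S(B) = (2*B)*(B - 16*0) = (2*B)*(B + 0) = (2*B)*B = 2*B²)
E = -39 (E = -9 + (2*(-5))*3 = -9 - 10*3 = -9 - 30 = -39)
E*(3*(5 - 2)) + S(-3) = -117*(5 - 2) + 2*(-3)² = -117*3 + 2*9 = -39*9 + 18 = -351 + 18 = -333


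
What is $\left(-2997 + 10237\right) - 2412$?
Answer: $4828$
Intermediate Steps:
$\left(-2997 + 10237\right) - 2412 = 7240 - 2412 = 4828$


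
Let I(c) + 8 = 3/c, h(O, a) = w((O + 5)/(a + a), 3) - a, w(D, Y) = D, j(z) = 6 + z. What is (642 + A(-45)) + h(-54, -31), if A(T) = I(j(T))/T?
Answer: 1629659/2418 ≈ 673.97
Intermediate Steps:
h(O, a) = -a + (5 + O)/(2*a) (h(O, a) = (O + 5)/(a + a) - a = (5 + O)/((2*a)) - a = (5 + O)*(1/(2*a)) - a = (5 + O)/(2*a) - a = -a + (5 + O)/(2*a))
I(c) = -8 + 3/c
A(T) = (-8 + 3/(6 + T))/T
(642 + A(-45)) + h(-54, -31) = (642 + (-45 - 8*(-45))/((-45)*(6 - 45))) + (1/2)*(5 - 54 - 2*(-31)**2)/(-31) = (642 - 1/45*(-45 + 360)/(-39)) + (1/2)*(-1/31)*(5 - 54 - 2*961) = (642 - 1/45*(-1/39)*315) + (1/2)*(-1/31)*(5 - 54 - 1922) = (642 + 7/39) + (1/2)*(-1/31)*(-1971) = 25045/39 + 1971/62 = 1629659/2418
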